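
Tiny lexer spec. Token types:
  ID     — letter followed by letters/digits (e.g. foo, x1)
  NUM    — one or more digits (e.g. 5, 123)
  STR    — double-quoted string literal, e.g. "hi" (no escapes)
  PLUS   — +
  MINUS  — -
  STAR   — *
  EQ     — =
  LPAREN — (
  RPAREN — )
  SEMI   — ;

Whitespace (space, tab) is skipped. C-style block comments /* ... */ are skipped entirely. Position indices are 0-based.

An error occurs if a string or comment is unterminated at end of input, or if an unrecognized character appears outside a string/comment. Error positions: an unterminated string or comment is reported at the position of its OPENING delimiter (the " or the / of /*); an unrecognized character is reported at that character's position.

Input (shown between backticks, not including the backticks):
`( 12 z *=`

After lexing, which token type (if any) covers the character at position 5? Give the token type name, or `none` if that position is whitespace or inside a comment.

pos=0: emit LPAREN '('
pos=2: emit NUM '12' (now at pos=4)
pos=5: emit ID 'z' (now at pos=6)
pos=7: emit STAR '*'
pos=8: emit EQ '='
DONE. 5 tokens: [LPAREN, NUM, ID, STAR, EQ]
Position 5: char is 'z' -> ID

Answer: ID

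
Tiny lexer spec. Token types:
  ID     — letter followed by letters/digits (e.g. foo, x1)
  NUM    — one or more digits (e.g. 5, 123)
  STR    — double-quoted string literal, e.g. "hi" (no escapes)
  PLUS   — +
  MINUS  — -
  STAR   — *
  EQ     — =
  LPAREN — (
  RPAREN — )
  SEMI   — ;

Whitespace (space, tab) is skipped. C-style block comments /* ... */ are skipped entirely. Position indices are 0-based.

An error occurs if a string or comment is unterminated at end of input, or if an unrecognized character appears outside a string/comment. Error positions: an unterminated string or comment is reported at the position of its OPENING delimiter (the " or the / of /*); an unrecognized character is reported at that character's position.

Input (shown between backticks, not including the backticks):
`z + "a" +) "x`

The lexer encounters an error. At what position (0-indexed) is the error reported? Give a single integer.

Answer: 11

Derivation:
pos=0: emit ID 'z' (now at pos=1)
pos=2: emit PLUS '+'
pos=4: enter STRING mode
pos=4: emit STR "a" (now at pos=7)
pos=8: emit PLUS '+'
pos=9: emit RPAREN ')'
pos=11: enter STRING mode
pos=11: ERROR — unterminated string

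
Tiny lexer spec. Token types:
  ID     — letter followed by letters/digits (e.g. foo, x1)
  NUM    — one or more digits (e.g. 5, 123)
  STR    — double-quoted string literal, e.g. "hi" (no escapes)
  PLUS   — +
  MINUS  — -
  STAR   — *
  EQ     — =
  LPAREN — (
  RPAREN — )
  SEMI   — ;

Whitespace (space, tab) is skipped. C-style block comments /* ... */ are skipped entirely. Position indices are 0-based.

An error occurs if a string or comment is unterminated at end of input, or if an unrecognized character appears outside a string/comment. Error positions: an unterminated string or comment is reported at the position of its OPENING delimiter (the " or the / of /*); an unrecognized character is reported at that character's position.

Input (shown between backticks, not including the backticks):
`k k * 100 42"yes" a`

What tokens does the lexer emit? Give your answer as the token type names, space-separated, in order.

Answer: ID ID STAR NUM NUM STR ID

Derivation:
pos=0: emit ID 'k' (now at pos=1)
pos=2: emit ID 'k' (now at pos=3)
pos=4: emit STAR '*'
pos=6: emit NUM '100' (now at pos=9)
pos=10: emit NUM '42' (now at pos=12)
pos=12: enter STRING mode
pos=12: emit STR "yes" (now at pos=17)
pos=18: emit ID 'a' (now at pos=19)
DONE. 7 tokens: [ID, ID, STAR, NUM, NUM, STR, ID]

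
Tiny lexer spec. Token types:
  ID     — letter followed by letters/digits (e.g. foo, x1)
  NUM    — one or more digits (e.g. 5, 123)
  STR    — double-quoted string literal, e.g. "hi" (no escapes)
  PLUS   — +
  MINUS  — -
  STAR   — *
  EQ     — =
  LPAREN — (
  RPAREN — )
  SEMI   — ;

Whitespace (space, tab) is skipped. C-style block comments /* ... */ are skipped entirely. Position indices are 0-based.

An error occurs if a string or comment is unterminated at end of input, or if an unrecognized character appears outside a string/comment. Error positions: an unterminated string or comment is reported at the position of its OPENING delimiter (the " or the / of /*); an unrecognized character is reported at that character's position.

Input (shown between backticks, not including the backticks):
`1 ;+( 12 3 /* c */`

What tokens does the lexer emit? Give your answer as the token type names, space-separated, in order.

pos=0: emit NUM '1' (now at pos=1)
pos=2: emit SEMI ';'
pos=3: emit PLUS '+'
pos=4: emit LPAREN '('
pos=6: emit NUM '12' (now at pos=8)
pos=9: emit NUM '3' (now at pos=10)
pos=11: enter COMMENT mode (saw '/*')
exit COMMENT mode (now at pos=18)
DONE. 6 tokens: [NUM, SEMI, PLUS, LPAREN, NUM, NUM]

Answer: NUM SEMI PLUS LPAREN NUM NUM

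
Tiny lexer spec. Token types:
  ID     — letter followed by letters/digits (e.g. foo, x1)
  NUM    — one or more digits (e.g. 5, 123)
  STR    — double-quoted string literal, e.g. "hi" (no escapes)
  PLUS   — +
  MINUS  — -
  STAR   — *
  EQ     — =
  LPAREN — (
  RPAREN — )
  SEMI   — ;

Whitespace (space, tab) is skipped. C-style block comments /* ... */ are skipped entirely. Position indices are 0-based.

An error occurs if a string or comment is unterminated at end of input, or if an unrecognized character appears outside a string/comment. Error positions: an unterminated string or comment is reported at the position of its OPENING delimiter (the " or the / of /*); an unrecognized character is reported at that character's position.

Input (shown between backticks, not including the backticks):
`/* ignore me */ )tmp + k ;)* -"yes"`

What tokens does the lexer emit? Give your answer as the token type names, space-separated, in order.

Answer: RPAREN ID PLUS ID SEMI RPAREN STAR MINUS STR

Derivation:
pos=0: enter COMMENT mode (saw '/*')
exit COMMENT mode (now at pos=15)
pos=16: emit RPAREN ')'
pos=17: emit ID 'tmp' (now at pos=20)
pos=21: emit PLUS '+'
pos=23: emit ID 'k' (now at pos=24)
pos=25: emit SEMI ';'
pos=26: emit RPAREN ')'
pos=27: emit STAR '*'
pos=29: emit MINUS '-'
pos=30: enter STRING mode
pos=30: emit STR "yes" (now at pos=35)
DONE. 9 tokens: [RPAREN, ID, PLUS, ID, SEMI, RPAREN, STAR, MINUS, STR]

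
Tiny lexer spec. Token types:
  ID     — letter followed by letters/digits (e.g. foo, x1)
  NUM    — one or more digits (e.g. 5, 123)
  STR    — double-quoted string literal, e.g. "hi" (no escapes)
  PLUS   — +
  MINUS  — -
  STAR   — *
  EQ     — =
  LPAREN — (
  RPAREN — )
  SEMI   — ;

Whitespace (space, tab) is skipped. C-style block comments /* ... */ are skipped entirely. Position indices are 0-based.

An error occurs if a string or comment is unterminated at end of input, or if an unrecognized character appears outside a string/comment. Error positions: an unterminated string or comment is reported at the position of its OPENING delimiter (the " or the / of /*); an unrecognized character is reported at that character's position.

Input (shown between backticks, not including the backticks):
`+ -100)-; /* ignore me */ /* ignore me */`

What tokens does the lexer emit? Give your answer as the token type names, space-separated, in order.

pos=0: emit PLUS '+'
pos=2: emit MINUS '-'
pos=3: emit NUM '100' (now at pos=6)
pos=6: emit RPAREN ')'
pos=7: emit MINUS '-'
pos=8: emit SEMI ';'
pos=10: enter COMMENT mode (saw '/*')
exit COMMENT mode (now at pos=25)
pos=26: enter COMMENT mode (saw '/*')
exit COMMENT mode (now at pos=41)
DONE. 6 tokens: [PLUS, MINUS, NUM, RPAREN, MINUS, SEMI]

Answer: PLUS MINUS NUM RPAREN MINUS SEMI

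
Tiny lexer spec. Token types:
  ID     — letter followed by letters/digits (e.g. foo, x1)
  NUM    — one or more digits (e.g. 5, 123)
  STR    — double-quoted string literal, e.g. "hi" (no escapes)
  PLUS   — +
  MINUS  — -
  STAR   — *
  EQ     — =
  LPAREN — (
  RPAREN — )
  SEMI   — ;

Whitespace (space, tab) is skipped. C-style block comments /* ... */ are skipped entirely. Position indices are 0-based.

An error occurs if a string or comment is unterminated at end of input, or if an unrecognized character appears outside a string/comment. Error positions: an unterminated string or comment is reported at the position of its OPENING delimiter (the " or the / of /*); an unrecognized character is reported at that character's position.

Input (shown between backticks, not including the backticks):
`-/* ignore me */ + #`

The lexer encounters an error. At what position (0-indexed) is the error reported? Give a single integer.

Answer: 19

Derivation:
pos=0: emit MINUS '-'
pos=1: enter COMMENT mode (saw '/*')
exit COMMENT mode (now at pos=16)
pos=17: emit PLUS '+'
pos=19: ERROR — unrecognized char '#'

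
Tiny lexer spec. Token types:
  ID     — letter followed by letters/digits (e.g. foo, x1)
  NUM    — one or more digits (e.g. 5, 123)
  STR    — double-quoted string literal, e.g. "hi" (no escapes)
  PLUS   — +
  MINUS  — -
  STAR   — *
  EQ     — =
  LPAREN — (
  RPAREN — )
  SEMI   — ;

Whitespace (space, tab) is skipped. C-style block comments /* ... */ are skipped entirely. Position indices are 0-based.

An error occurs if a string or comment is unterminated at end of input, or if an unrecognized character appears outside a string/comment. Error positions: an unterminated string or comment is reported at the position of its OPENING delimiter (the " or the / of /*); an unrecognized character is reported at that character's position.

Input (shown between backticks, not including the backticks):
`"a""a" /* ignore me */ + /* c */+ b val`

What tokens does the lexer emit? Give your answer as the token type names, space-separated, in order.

Answer: STR STR PLUS PLUS ID ID

Derivation:
pos=0: enter STRING mode
pos=0: emit STR "a" (now at pos=3)
pos=3: enter STRING mode
pos=3: emit STR "a" (now at pos=6)
pos=7: enter COMMENT mode (saw '/*')
exit COMMENT mode (now at pos=22)
pos=23: emit PLUS '+'
pos=25: enter COMMENT mode (saw '/*')
exit COMMENT mode (now at pos=32)
pos=32: emit PLUS '+'
pos=34: emit ID 'b' (now at pos=35)
pos=36: emit ID 'val' (now at pos=39)
DONE. 6 tokens: [STR, STR, PLUS, PLUS, ID, ID]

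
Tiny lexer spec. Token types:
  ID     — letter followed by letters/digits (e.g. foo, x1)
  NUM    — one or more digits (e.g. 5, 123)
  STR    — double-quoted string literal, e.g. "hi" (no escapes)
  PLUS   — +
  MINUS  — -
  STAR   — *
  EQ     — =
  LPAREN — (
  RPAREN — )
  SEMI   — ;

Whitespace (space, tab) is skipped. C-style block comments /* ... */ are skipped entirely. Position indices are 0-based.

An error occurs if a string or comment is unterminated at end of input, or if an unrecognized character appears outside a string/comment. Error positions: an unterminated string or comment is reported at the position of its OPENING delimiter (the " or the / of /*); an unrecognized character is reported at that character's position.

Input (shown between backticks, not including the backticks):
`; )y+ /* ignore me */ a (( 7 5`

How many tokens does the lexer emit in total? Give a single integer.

pos=0: emit SEMI ';'
pos=2: emit RPAREN ')'
pos=3: emit ID 'y' (now at pos=4)
pos=4: emit PLUS '+'
pos=6: enter COMMENT mode (saw '/*')
exit COMMENT mode (now at pos=21)
pos=22: emit ID 'a' (now at pos=23)
pos=24: emit LPAREN '('
pos=25: emit LPAREN '('
pos=27: emit NUM '7' (now at pos=28)
pos=29: emit NUM '5' (now at pos=30)
DONE. 9 tokens: [SEMI, RPAREN, ID, PLUS, ID, LPAREN, LPAREN, NUM, NUM]

Answer: 9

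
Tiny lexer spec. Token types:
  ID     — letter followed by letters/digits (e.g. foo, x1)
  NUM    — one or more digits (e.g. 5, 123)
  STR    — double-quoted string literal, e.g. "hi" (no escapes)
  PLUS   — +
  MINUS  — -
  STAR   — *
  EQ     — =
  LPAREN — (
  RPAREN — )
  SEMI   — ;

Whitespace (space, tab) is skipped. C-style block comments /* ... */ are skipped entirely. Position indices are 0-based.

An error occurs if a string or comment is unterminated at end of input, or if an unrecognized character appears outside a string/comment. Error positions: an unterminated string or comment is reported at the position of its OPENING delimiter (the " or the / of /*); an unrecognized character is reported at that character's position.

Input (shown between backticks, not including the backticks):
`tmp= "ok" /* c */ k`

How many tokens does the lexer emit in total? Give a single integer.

Answer: 4

Derivation:
pos=0: emit ID 'tmp' (now at pos=3)
pos=3: emit EQ '='
pos=5: enter STRING mode
pos=5: emit STR "ok" (now at pos=9)
pos=10: enter COMMENT mode (saw '/*')
exit COMMENT mode (now at pos=17)
pos=18: emit ID 'k' (now at pos=19)
DONE. 4 tokens: [ID, EQ, STR, ID]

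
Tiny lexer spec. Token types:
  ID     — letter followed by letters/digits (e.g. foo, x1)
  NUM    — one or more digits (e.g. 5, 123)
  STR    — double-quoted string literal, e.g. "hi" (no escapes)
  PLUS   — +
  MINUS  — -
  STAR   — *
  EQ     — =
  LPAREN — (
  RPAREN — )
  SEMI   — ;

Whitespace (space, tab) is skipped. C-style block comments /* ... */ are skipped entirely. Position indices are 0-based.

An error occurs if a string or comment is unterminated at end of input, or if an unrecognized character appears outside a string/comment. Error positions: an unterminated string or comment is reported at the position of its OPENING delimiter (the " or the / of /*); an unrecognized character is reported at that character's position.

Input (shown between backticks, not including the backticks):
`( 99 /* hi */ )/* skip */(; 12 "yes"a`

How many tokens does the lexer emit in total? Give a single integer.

pos=0: emit LPAREN '('
pos=2: emit NUM '99' (now at pos=4)
pos=5: enter COMMENT mode (saw '/*')
exit COMMENT mode (now at pos=13)
pos=14: emit RPAREN ')'
pos=15: enter COMMENT mode (saw '/*')
exit COMMENT mode (now at pos=25)
pos=25: emit LPAREN '('
pos=26: emit SEMI ';'
pos=28: emit NUM '12' (now at pos=30)
pos=31: enter STRING mode
pos=31: emit STR "yes" (now at pos=36)
pos=36: emit ID 'a' (now at pos=37)
DONE. 8 tokens: [LPAREN, NUM, RPAREN, LPAREN, SEMI, NUM, STR, ID]

Answer: 8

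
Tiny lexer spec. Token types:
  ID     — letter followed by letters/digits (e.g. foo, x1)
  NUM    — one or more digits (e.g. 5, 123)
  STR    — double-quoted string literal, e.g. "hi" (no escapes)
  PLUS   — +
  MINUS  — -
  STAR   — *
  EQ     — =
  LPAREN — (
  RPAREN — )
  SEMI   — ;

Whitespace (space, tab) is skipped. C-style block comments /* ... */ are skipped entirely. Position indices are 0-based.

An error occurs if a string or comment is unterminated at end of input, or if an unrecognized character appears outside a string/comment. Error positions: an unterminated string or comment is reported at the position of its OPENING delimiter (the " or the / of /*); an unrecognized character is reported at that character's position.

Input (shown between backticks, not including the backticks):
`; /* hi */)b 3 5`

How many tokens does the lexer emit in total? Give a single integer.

pos=0: emit SEMI ';'
pos=2: enter COMMENT mode (saw '/*')
exit COMMENT mode (now at pos=10)
pos=10: emit RPAREN ')'
pos=11: emit ID 'b' (now at pos=12)
pos=13: emit NUM '3' (now at pos=14)
pos=15: emit NUM '5' (now at pos=16)
DONE. 5 tokens: [SEMI, RPAREN, ID, NUM, NUM]

Answer: 5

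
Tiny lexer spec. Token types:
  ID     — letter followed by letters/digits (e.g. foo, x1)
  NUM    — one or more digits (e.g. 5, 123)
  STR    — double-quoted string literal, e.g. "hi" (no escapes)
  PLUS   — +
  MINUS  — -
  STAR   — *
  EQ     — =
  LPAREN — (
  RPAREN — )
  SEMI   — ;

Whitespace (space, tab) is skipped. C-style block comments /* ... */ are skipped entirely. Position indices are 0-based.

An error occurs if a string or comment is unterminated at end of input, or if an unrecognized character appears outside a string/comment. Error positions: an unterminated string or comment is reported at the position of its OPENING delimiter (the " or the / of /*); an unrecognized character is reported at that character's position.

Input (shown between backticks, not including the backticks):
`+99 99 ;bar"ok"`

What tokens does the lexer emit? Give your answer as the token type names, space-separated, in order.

Answer: PLUS NUM NUM SEMI ID STR

Derivation:
pos=0: emit PLUS '+'
pos=1: emit NUM '99' (now at pos=3)
pos=4: emit NUM '99' (now at pos=6)
pos=7: emit SEMI ';'
pos=8: emit ID 'bar' (now at pos=11)
pos=11: enter STRING mode
pos=11: emit STR "ok" (now at pos=15)
DONE. 6 tokens: [PLUS, NUM, NUM, SEMI, ID, STR]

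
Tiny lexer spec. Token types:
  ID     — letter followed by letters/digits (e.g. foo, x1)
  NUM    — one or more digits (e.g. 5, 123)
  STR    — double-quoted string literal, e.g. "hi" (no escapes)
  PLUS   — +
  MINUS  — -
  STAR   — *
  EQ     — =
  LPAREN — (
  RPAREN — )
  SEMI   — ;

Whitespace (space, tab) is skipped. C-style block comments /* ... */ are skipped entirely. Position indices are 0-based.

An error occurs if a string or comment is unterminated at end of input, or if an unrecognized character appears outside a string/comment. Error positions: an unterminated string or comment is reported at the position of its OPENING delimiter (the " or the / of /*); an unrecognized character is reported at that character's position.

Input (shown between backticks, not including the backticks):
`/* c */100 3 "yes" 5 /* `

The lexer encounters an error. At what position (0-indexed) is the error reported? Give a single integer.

pos=0: enter COMMENT mode (saw '/*')
exit COMMENT mode (now at pos=7)
pos=7: emit NUM '100' (now at pos=10)
pos=11: emit NUM '3' (now at pos=12)
pos=13: enter STRING mode
pos=13: emit STR "yes" (now at pos=18)
pos=19: emit NUM '5' (now at pos=20)
pos=21: enter COMMENT mode (saw '/*')
pos=21: ERROR — unterminated comment (reached EOF)

Answer: 21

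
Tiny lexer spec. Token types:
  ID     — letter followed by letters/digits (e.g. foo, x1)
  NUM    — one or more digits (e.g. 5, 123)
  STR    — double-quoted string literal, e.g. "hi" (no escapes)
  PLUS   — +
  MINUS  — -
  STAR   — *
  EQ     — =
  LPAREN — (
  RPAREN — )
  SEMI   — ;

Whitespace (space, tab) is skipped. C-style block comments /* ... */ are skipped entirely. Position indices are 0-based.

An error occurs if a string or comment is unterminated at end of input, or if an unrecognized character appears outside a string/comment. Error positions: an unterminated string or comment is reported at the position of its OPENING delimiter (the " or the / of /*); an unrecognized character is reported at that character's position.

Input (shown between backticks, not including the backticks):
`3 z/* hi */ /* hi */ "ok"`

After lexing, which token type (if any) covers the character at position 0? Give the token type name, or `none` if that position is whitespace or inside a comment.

pos=0: emit NUM '3' (now at pos=1)
pos=2: emit ID 'z' (now at pos=3)
pos=3: enter COMMENT mode (saw '/*')
exit COMMENT mode (now at pos=11)
pos=12: enter COMMENT mode (saw '/*')
exit COMMENT mode (now at pos=20)
pos=21: enter STRING mode
pos=21: emit STR "ok" (now at pos=25)
DONE. 3 tokens: [NUM, ID, STR]
Position 0: char is '3' -> NUM

Answer: NUM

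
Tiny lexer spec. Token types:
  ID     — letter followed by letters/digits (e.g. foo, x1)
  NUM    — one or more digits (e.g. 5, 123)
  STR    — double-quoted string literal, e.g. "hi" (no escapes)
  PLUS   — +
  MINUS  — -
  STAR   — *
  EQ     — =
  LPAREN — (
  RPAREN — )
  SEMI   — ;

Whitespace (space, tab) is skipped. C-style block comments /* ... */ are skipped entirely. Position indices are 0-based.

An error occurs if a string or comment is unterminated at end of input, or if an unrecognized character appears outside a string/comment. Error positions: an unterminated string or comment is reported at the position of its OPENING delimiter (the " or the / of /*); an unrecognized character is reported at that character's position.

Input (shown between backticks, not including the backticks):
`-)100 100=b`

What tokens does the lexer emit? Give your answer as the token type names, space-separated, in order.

Answer: MINUS RPAREN NUM NUM EQ ID

Derivation:
pos=0: emit MINUS '-'
pos=1: emit RPAREN ')'
pos=2: emit NUM '100' (now at pos=5)
pos=6: emit NUM '100' (now at pos=9)
pos=9: emit EQ '='
pos=10: emit ID 'b' (now at pos=11)
DONE. 6 tokens: [MINUS, RPAREN, NUM, NUM, EQ, ID]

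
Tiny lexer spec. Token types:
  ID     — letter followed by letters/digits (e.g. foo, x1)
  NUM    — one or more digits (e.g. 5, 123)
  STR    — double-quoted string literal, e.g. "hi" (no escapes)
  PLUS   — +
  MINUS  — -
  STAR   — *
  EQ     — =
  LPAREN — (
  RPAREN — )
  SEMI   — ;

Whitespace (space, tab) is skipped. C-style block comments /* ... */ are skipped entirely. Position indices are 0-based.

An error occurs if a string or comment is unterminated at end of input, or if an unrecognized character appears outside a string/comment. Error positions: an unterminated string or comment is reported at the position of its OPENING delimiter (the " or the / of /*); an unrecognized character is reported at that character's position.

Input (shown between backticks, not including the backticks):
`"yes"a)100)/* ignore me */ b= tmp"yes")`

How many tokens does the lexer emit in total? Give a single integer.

Answer: 10

Derivation:
pos=0: enter STRING mode
pos=0: emit STR "yes" (now at pos=5)
pos=5: emit ID 'a' (now at pos=6)
pos=6: emit RPAREN ')'
pos=7: emit NUM '100' (now at pos=10)
pos=10: emit RPAREN ')'
pos=11: enter COMMENT mode (saw '/*')
exit COMMENT mode (now at pos=26)
pos=27: emit ID 'b' (now at pos=28)
pos=28: emit EQ '='
pos=30: emit ID 'tmp' (now at pos=33)
pos=33: enter STRING mode
pos=33: emit STR "yes" (now at pos=38)
pos=38: emit RPAREN ')'
DONE. 10 tokens: [STR, ID, RPAREN, NUM, RPAREN, ID, EQ, ID, STR, RPAREN]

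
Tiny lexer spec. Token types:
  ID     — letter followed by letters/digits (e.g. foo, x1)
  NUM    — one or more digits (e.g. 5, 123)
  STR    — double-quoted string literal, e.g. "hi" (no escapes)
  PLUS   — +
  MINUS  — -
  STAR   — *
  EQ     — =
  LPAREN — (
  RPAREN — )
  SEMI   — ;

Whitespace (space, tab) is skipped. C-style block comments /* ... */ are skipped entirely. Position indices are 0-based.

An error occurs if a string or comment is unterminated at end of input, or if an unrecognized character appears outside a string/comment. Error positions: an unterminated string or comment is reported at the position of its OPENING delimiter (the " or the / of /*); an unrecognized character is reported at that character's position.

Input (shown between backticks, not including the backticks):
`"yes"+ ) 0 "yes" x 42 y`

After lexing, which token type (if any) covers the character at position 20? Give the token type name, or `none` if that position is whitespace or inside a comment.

pos=0: enter STRING mode
pos=0: emit STR "yes" (now at pos=5)
pos=5: emit PLUS '+'
pos=7: emit RPAREN ')'
pos=9: emit NUM '0' (now at pos=10)
pos=11: enter STRING mode
pos=11: emit STR "yes" (now at pos=16)
pos=17: emit ID 'x' (now at pos=18)
pos=19: emit NUM '42' (now at pos=21)
pos=22: emit ID 'y' (now at pos=23)
DONE. 8 tokens: [STR, PLUS, RPAREN, NUM, STR, ID, NUM, ID]
Position 20: char is '2' -> NUM

Answer: NUM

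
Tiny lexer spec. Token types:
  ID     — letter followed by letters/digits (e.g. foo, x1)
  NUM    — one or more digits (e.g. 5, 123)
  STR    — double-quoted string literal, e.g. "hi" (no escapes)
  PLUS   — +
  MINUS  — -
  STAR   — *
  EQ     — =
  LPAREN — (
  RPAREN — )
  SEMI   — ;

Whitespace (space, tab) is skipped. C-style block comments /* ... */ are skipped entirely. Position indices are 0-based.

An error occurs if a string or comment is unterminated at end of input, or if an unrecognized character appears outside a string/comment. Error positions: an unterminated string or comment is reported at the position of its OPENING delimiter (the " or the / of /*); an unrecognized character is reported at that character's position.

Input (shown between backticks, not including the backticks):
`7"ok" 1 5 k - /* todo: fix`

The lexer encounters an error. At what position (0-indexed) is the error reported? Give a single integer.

pos=0: emit NUM '7' (now at pos=1)
pos=1: enter STRING mode
pos=1: emit STR "ok" (now at pos=5)
pos=6: emit NUM '1' (now at pos=7)
pos=8: emit NUM '5' (now at pos=9)
pos=10: emit ID 'k' (now at pos=11)
pos=12: emit MINUS '-'
pos=14: enter COMMENT mode (saw '/*')
pos=14: ERROR — unterminated comment (reached EOF)

Answer: 14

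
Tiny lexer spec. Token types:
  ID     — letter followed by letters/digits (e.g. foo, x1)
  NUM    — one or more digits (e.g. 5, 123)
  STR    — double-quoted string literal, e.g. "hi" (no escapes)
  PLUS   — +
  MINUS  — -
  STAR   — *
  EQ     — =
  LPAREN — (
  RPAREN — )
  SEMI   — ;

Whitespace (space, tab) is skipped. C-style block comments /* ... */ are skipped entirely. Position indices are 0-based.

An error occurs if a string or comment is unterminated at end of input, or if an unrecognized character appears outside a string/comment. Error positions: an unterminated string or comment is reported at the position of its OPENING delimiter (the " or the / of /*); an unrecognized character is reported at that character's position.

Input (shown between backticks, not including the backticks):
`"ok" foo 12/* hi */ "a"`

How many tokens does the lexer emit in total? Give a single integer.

pos=0: enter STRING mode
pos=0: emit STR "ok" (now at pos=4)
pos=5: emit ID 'foo' (now at pos=8)
pos=9: emit NUM '12' (now at pos=11)
pos=11: enter COMMENT mode (saw '/*')
exit COMMENT mode (now at pos=19)
pos=20: enter STRING mode
pos=20: emit STR "a" (now at pos=23)
DONE. 4 tokens: [STR, ID, NUM, STR]

Answer: 4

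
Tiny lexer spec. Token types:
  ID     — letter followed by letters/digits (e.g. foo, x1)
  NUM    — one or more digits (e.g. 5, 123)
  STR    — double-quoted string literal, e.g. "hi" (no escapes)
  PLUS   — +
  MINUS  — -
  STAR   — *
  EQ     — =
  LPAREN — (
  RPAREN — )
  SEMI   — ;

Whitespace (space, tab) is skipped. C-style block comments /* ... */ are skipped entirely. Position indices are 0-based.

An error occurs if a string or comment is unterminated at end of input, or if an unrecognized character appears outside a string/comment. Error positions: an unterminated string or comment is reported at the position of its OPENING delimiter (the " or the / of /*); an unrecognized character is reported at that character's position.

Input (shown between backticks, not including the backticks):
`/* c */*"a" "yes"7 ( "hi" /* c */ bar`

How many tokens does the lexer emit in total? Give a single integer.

Answer: 7

Derivation:
pos=0: enter COMMENT mode (saw '/*')
exit COMMENT mode (now at pos=7)
pos=7: emit STAR '*'
pos=8: enter STRING mode
pos=8: emit STR "a" (now at pos=11)
pos=12: enter STRING mode
pos=12: emit STR "yes" (now at pos=17)
pos=17: emit NUM '7' (now at pos=18)
pos=19: emit LPAREN '('
pos=21: enter STRING mode
pos=21: emit STR "hi" (now at pos=25)
pos=26: enter COMMENT mode (saw '/*')
exit COMMENT mode (now at pos=33)
pos=34: emit ID 'bar' (now at pos=37)
DONE. 7 tokens: [STAR, STR, STR, NUM, LPAREN, STR, ID]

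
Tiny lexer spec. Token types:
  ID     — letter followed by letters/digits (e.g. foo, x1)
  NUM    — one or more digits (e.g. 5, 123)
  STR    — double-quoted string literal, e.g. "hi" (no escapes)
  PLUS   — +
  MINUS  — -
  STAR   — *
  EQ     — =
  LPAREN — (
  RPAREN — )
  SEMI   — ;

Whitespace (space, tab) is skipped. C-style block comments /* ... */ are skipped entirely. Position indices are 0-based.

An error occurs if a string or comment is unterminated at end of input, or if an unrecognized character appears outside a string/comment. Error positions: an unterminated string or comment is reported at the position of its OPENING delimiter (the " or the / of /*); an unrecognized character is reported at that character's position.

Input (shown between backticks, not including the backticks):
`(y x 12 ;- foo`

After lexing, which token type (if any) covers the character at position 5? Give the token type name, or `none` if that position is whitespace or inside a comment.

Answer: NUM

Derivation:
pos=0: emit LPAREN '('
pos=1: emit ID 'y' (now at pos=2)
pos=3: emit ID 'x' (now at pos=4)
pos=5: emit NUM '12' (now at pos=7)
pos=8: emit SEMI ';'
pos=9: emit MINUS '-'
pos=11: emit ID 'foo' (now at pos=14)
DONE. 7 tokens: [LPAREN, ID, ID, NUM, SEMI, MINUS, ID]
Position 5: char is '1' -> NUM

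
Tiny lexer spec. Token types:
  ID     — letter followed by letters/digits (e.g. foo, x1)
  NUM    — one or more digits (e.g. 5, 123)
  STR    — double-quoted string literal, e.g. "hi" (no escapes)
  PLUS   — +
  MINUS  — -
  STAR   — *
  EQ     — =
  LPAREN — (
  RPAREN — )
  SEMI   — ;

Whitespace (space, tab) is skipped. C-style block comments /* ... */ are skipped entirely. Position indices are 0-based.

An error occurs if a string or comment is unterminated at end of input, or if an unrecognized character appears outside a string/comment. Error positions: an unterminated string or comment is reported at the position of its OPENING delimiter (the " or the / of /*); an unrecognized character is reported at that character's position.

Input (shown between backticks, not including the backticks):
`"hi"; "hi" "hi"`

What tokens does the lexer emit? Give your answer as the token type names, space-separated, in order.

Answer: STR SEMI STR STR

Derivation:
pos=0: enter STRING mode
pos=0: emit STR "hi" (now at pos=4)
pos=4: emit SEMI ';'
pos=6: enter STRING mode
pos=6: emit STR "hi" (now at pos=10)
pos=11: enter STRING mode
pos=11: emit STR "hi" (now at pos=15)
DONE. 4 tokens: [STR, SEMI, STR, STR]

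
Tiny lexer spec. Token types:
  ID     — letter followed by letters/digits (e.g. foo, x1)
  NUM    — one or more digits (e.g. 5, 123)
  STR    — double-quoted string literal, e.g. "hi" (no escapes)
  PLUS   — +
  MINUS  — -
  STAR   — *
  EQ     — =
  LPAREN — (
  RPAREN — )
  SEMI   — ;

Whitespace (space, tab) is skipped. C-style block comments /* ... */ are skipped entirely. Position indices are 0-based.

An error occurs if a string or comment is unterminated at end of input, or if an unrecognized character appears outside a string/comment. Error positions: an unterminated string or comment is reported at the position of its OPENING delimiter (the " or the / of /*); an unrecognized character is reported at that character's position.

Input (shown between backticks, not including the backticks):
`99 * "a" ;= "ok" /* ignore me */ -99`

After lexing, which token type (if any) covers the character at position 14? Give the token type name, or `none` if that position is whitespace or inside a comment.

pos=0: emit NUM '99' (now at pos=2)
pos=3: emit STAR '*'
pos=5: enter STRING mode
pos=5: emit STR "a" (now at pos=8)
pos=9: emit SEMI ';'
pos=10: emit EQ '='
pos=12: enter STRING mode
pos=12: emit STR "ok" (now at pos=16)
pos=17: enter COMMENT mode (saw '/*')
exit COMMENT mode (now at pos=32)
pos=33: emit MINUS '-'
pos=34: emit NUM '99' (now at pos=36)
DONE. 8 tokens: [NUM, STAR, STR, SEMI, EQ, STR, MINUS, NUM]
Position 14: char is 'k' -> STR

Answer: STR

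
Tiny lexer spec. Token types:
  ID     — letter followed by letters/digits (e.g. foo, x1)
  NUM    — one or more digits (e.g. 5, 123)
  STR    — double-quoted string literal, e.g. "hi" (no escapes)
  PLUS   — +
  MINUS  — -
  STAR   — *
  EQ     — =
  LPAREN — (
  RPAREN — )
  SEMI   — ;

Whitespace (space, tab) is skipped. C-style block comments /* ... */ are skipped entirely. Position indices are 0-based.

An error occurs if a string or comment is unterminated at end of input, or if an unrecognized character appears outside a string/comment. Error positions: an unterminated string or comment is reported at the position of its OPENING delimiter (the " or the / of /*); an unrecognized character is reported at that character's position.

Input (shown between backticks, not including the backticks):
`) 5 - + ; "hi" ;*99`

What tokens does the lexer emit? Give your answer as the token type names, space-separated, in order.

pos=0: emit RPAREN ')'
pos=2: emit NUM '5' (now at pos=3)
pos=4: emit MINUS '-'
pos=6: emit PLUS '+'
pos=8: emit SEMI ';'
pos=10: enter STRING mode
pos=10: emit STR "hi" (now at pos=14)
pos=15: emit SEMI ';'
pos=16: emit STAR '*'
pos=17: emit NUM '99' (now at pos=19)
DONE. 9 tokens: [RPAREN, NUM, MINUS, PLUS, SEMI, STR, SEMI, STAR, NUM]

Answer: RPAREN NUM MINUS PLUS SEMI STR SEMI STAR NUM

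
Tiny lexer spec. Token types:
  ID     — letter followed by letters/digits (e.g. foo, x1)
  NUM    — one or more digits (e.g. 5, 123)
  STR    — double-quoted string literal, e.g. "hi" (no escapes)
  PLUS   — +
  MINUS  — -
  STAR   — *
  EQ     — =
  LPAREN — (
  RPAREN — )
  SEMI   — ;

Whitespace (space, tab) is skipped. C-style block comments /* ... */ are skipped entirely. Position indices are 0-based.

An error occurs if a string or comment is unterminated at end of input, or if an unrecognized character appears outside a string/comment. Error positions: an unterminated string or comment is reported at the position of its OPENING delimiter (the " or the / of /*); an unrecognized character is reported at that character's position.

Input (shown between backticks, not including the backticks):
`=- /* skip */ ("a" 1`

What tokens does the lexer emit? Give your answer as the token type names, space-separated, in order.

Answer: EQ MINUS LPAREN STR NUM

Derivation:
pos=0: emit EQ '='
pos=1: emit MINUS '-'
pos=3: enter COMMENT mode (saw '/*')
exit COMMENT mode (now at pos=13)
pos=14: emit LPAREN '('
pos=15: enter STRING mode
pos=15: emit STR "a" (now at pos=18)
pos=19: emit NUM '1' (now at pos=20)
DONE. 5 tokens: [EQ, MINUS, LPAREN, STR, NUM]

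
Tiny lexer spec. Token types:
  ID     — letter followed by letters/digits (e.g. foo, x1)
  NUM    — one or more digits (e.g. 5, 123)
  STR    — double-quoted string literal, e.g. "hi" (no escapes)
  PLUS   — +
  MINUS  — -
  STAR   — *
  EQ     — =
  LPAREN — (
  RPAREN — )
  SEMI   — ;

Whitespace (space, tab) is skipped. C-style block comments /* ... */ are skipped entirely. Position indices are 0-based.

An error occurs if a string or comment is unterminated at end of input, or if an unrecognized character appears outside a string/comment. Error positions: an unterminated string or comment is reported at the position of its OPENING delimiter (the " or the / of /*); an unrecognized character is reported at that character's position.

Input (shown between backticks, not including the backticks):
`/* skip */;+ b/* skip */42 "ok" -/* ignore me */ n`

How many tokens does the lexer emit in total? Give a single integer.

Answer: 7

Derivation:
pos=0: enter COMMENT mode (saw '/*')
exit COMMENT mode (now at pos=10)
pos=10: emit SEMI ';'
pos=11: emit PLUS '+'
pos=13: emit ID 'b' (now at pos=14)
pos=14: enter COMMENT mode (saw '/*')
exit COMMENT mode (now at pos=24)
pos=24: emit NUM '42' (now at pos=26)
pos=27: enter STRING mode
pos=27: emit STR "ok" (now at pos=31)
pos=32: emit MINUS '-'
pos=33: enter COMMENT mode (saw '/*')
exit COMMENT mode (now at pos=48)
pos=49: emit ID 'n' (now at pos=50)
DONE. 7 tokens: [SEMI, PLUS, ID, NUM, STR, MINUS, ID]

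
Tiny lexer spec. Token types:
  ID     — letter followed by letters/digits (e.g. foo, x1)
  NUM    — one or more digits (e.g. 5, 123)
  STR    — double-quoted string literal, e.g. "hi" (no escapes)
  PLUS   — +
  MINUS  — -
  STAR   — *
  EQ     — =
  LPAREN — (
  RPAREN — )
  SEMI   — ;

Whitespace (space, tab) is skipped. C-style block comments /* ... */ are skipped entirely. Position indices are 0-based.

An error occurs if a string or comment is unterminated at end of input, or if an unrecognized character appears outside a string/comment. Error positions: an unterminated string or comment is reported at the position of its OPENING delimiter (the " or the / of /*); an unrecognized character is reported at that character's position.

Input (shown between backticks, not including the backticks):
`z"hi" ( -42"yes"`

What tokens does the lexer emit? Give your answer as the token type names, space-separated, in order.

pos=0: emit ID 'z' (now at pos=1)
pos=1: enter STRING mode
pos=1: emit STR "hi" (now at pos=5)
pos=6: emit LPAREN '('
pos=8: emit MINUS '-'
pos=9: emit NUM '42' (now at pos=11)
pos=11: enter STRING mode
pos=11: emit STR "yes" (now at pos=16)
DONE. 6 tokens: [ID, STR, LPAREN, MINUS, NUM, STR]

Answer: ID STR LPAREN MINUS NUM STR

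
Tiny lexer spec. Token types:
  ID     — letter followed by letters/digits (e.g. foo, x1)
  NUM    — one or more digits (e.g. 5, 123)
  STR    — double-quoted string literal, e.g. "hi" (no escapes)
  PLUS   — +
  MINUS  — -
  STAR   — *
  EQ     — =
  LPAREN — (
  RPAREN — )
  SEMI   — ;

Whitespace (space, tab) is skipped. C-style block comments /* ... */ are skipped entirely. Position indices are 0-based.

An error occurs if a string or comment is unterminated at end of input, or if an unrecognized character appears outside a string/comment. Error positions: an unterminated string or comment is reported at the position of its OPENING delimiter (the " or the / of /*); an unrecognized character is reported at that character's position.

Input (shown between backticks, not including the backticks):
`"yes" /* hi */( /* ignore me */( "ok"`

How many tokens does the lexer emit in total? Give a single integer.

pos=0: enter STRING mode
pos=0: emit STR "yes" (now at pos=5)
pos=6: enter COMMENT mode (saw '/*')
exit COMMENT mode (now at pos=14)
pos=14: emit LPAREN '('
pos=16: enter COMMENT mode (saw '/*')
exit COMMENT mode (now at pos=31)
pos=31: emit LPAREN '('
pos=33: enter STRING mode
pos=33: emit STR "ok" (now at pos=37)
DONE. 4 tokens: [STR, LPAREN, LPAREN, STR]

Answer: 4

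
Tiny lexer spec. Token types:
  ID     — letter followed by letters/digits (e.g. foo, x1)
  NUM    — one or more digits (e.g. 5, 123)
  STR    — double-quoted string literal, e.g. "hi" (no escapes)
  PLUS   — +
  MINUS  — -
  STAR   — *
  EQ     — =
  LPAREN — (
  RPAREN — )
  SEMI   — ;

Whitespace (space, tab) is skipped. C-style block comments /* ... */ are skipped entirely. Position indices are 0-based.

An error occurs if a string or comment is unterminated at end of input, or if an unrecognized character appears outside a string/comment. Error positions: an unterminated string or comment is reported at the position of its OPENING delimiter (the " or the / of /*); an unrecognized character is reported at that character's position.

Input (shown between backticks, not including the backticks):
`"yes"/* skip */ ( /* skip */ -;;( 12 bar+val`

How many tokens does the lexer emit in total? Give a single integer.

Answer: 10

Derivation:
pos=0: enter STRING mode
pos=0: emit STR "yes" (now at pos=5)
pos=5: enter COMMENT mode (saw '/*')
exit COMMENT mode (now at pos=15)
pos=16: emit LPAREN '('
pos=18: enter COMMENT mode (saw '/*')
exit COMMENT mode (now at pos=28)
pos=29: emit MINUS '-'
pos=30: emit SEMI ';'
pos=31: emit SEMI ';'
pos=32: emit LPAREN '('
pos=34: emit NUM '12' (now at pos=36)
pos=37: emit ID 'bar' (now at pos=40)
pos=40: emit PLUS '+'
pos=41: emit ID 'val' (now at pos=44)
DONE. 10 tokens: [STR, LPAREN, MINUS, SEMI, SEMI, LPAREN, NUM, ID, PLUS, ID]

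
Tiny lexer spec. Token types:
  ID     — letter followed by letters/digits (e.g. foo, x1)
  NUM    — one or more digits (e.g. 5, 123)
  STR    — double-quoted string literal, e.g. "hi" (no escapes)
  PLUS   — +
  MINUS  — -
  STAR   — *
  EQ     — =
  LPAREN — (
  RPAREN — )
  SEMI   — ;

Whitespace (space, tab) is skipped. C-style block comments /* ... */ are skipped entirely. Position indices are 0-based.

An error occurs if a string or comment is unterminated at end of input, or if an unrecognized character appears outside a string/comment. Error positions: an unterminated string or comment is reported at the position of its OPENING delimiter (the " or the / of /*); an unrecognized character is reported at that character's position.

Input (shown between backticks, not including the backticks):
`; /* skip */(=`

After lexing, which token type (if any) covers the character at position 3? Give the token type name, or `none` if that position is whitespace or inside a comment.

pos=0: emit SEMI ';'
pos=2: enter COMMENT mode (saw '/*')
exit COMMENT mode (now at pos=12)
pos=12: emit LPAREN '('
pos=13: emit EQ '='
DONE. 3 tokens: [SEMI, LPAREN, EQ]
Position 3: char is '*' -> none

Answer: none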